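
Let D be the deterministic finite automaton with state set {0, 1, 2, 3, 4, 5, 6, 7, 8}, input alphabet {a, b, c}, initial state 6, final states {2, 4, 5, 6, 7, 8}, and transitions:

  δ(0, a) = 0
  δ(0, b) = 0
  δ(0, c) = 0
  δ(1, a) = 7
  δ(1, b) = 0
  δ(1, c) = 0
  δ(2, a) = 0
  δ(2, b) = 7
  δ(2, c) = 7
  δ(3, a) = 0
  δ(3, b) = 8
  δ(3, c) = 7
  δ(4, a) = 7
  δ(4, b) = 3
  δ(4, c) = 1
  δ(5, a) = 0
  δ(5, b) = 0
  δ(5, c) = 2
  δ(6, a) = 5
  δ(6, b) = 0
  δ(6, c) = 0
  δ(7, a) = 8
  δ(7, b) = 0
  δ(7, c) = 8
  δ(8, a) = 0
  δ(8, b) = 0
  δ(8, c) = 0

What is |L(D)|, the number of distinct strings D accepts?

9

The useful subgraph on states {2, 5, 6, 7, 8} is acyclic, so L(D) is finite; the longest accepting path visits 5 useful states, giving maximum string length 4.
Counting accepting paths from 6 by length: 1 of length 0, 1 of length 1, 1 of length 2, 2 of length 3, 4 of length 4. Total 9.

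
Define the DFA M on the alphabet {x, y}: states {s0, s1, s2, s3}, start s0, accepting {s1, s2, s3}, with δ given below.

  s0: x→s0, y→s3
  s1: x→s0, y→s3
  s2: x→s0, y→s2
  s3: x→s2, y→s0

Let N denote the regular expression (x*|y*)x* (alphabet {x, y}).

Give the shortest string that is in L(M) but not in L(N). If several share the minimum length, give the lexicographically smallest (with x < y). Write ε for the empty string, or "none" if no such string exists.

xy

The string xy is accepted by M but not by N.
No shorter string lies in the difference, and xy is the lexicographically first length-2 string in L(M) \ L(N).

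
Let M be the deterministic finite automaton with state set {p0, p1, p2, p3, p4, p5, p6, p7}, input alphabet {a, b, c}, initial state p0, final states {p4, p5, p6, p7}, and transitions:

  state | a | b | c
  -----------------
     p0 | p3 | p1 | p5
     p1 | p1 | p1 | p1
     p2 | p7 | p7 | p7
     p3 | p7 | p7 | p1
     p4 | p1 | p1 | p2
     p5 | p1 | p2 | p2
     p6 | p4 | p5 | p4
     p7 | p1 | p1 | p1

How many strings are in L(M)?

9

The useful subgraph on states {p0, p2, p3, p5, p7} is acyclic, so L(M) is finite; the longest accepting path visits 4 useful states, giving maximum string length 3.
Counting accepting paths from p0 by length: 1 of length 1, 2 of length 2, 6 of length 3. Total 9.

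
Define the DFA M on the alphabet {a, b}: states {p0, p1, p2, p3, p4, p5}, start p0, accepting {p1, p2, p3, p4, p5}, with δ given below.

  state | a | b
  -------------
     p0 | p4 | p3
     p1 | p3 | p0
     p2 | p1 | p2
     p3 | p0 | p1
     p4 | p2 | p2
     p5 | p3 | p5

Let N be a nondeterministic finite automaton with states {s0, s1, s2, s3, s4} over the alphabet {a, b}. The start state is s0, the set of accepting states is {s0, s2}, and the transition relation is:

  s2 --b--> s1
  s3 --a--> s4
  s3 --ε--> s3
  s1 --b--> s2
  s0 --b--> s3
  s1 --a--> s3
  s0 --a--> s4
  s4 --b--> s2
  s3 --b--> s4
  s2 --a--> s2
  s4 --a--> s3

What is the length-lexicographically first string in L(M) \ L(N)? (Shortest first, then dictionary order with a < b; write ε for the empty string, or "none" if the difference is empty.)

The string a is accepted by M but not by N.
No shorter string lies in the difference, and a is the lexicographically first length-1 string in L(M) \ L(N).

a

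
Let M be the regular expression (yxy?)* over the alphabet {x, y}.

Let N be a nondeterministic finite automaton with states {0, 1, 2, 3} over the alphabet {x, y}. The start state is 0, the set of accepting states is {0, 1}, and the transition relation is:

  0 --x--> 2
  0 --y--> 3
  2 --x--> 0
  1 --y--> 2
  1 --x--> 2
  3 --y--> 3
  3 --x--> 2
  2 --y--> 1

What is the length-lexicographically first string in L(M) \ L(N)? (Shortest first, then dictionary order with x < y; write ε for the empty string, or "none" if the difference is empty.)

yx

The string yx is accepted by M but not by N.
No shorter string lies in the difference, and yx is the lexicographically first length-2 string in L(M) \ L(N).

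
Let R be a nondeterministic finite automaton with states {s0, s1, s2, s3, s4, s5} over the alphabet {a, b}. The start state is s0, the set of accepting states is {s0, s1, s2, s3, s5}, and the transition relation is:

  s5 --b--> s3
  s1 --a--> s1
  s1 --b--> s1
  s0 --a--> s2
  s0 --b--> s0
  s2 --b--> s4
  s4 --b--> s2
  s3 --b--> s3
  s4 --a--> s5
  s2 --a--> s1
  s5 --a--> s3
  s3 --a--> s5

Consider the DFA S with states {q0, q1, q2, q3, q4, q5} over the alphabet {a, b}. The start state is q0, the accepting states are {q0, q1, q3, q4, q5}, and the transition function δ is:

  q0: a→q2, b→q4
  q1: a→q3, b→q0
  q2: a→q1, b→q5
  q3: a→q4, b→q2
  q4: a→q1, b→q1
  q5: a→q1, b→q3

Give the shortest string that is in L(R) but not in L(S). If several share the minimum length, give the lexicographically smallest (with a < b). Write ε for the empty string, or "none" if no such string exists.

a

The string a is accepted by R but not by S.
No shorter string lies in the difference, and a is the lexicographically first length-1 string in L(R) \ L(S).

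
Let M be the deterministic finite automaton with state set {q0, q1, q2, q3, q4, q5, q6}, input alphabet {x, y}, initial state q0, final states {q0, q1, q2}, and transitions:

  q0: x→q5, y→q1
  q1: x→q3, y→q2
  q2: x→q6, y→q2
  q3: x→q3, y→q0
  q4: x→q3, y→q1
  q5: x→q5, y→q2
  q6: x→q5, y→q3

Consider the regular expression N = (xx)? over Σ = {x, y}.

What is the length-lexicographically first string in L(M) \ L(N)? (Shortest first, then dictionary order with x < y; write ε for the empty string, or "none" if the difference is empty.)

The string y is accepted by M but not by N.
No shorter string lies in the difference, and y is the lexicographically first length-1 string in L(M) \ L(N).

y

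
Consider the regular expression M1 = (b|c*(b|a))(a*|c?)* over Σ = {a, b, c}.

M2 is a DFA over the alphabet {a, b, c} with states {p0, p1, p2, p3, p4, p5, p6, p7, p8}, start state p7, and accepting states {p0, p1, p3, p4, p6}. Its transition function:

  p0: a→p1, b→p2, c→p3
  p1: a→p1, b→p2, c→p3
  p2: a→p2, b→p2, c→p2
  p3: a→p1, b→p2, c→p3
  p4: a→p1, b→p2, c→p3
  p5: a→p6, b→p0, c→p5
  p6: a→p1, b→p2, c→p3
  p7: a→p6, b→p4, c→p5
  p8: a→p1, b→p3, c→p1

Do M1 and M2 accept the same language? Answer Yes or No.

Yes

Converting the expression M1 to a DFA (subset construction, then merging equivalent states) gives the minimal DFA with states {r0, r1, r2}, start state r0, accepting states {r1} and transitions r0: a→r1, b→r1, c→r0; r1: a→r1, b→r2, c→r1; r2: a→r2, b→r2, c→r2.
Exploring the product automaton M1 × M2 from the start pair (r0, p7), following both machines on each input symbol, reaches 8 state pairs: (r0, p7), (r1, p6), (r1, p4), (r0, p5), (r1, p1), (r2, p2), (r1, p3), (r1, p0).
M1 accepts in {r1} and M2 accepts in {p0, p1, p3, p4, p6}. In every reachable pair the two components are either both accepting — (r1, p6), (r1, p4), (r1, p1), (r1, p3), (r1, p0) — or both non-accepting, so no string is accepted by exactly one of the machines: L(M1) \ L(M2) and L(M2) \ L(M1) are both empty.
Hence every string is accepted by M1 iff it is accepted by M2, and the two languages coincide.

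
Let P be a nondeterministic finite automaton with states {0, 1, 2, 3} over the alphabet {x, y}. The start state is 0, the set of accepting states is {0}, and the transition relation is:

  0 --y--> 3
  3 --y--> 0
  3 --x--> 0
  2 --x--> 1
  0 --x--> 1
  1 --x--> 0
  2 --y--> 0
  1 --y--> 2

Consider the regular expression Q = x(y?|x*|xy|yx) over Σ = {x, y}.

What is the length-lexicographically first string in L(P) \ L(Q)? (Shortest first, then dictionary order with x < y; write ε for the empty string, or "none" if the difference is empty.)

The empty string ε is accepted by P but not by Q.
Since ε is the unique shortest string, it is the required witness.

ε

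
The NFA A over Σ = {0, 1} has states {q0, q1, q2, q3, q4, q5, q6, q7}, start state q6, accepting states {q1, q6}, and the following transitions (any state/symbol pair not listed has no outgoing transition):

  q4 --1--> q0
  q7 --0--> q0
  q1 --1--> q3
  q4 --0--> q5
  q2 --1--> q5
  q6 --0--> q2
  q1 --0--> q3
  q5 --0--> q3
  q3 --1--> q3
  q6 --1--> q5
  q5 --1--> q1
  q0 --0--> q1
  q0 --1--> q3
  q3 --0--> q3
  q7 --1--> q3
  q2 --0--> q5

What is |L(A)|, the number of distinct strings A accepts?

4

The useful subgraph on states {q1, q2, q5, q6} is acyclic, so L(A) is finite; the longest accepting path visits 4 useful states, giving maximum string length 3.
Counting accepting paths from q6 by length: 1 of length 0, 1 of length 2, 2 of length 3. Total 4.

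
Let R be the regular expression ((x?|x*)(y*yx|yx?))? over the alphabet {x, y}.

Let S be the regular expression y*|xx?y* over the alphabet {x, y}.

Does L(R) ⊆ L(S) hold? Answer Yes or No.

No

The string yx is in L(R) but not in L(S).
So L(R) ⊄ L(S).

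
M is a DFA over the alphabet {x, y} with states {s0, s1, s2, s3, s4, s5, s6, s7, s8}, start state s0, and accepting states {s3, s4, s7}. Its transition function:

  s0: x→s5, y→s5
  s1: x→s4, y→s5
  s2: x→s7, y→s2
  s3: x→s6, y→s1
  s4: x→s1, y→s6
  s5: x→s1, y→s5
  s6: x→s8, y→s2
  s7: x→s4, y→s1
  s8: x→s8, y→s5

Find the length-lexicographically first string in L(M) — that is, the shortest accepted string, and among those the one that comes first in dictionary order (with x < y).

xxx

A breadth-first search from s0 reaches an accepting state first via the path s0 → s5 → s1 → s4 on input xxx.
No string of length < 3 is accepted (BFS exhausts all shorter strings without reaching an accepting state), and xxx is the lexicographically least accepting string of length 3.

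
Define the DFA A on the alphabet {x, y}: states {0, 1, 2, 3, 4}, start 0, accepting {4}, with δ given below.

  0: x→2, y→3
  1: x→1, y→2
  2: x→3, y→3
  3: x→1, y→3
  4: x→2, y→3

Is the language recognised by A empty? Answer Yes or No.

Yes

The states reachable from the start state are {0, 1, 2, 3}.
None of the accepting states {4} is reachable, so no string is accepted and L(A) = ∅.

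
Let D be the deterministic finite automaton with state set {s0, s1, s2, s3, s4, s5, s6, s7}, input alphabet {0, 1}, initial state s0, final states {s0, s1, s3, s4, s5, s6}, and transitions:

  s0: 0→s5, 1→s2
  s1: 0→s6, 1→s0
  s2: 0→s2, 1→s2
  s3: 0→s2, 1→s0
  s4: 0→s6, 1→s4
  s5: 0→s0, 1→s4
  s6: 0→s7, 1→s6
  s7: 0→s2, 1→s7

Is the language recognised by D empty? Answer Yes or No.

The empty string ε is accepted: the run s0 ends in the accepting state s0.
Since at least one string is accepted, L(D) is not empty.

No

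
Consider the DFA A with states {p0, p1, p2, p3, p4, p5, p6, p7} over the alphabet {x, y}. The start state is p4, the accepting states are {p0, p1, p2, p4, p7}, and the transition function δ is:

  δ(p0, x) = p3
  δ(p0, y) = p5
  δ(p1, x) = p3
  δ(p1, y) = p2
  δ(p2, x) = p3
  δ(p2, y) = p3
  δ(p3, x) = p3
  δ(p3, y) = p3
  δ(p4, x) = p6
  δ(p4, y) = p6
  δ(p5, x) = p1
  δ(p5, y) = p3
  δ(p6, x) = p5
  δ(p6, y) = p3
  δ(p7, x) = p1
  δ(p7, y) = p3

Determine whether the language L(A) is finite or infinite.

finite

The useful states (reachable from p4 and able to reach an accepting state) are {p1, p2, p4, p5, p6}.
Restricted to these states the transition graph has no cycle, so every accepting path has bounded length and L is finite.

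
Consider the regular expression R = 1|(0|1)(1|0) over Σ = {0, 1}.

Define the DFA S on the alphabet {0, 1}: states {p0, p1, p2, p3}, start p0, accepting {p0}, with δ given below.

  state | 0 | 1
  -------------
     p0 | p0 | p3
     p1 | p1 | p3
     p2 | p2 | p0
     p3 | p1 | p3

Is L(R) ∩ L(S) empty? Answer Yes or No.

The string 00 is accepted by both R and S.
Hence L(R) ∩ L(S) ≠ ∅.

No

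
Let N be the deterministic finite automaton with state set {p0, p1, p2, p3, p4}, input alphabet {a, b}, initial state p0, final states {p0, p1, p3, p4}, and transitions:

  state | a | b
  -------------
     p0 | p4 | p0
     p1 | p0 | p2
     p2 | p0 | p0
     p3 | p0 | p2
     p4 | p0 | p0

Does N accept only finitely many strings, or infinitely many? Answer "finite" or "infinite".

State p0 is reachable from the start and can reach an accepting state, and it lies on the cycle p0 → p0.
Traversing that cycle any number of times yields accepted strings of unbounded length, so the language is infinite.

infinite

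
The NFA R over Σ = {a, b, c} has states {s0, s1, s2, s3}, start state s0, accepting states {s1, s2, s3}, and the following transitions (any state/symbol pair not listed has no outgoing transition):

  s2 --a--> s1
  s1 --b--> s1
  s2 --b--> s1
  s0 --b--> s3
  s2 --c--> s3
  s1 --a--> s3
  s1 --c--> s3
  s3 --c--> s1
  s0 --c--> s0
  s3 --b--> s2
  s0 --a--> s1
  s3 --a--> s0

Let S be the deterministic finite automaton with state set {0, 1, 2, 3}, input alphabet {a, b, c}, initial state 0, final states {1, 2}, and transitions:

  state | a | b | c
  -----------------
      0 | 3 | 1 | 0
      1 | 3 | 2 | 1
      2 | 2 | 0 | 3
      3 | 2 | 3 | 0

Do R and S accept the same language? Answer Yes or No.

No

The string a is accepted by R but rejected by S.
So L(R) ≠ L(S).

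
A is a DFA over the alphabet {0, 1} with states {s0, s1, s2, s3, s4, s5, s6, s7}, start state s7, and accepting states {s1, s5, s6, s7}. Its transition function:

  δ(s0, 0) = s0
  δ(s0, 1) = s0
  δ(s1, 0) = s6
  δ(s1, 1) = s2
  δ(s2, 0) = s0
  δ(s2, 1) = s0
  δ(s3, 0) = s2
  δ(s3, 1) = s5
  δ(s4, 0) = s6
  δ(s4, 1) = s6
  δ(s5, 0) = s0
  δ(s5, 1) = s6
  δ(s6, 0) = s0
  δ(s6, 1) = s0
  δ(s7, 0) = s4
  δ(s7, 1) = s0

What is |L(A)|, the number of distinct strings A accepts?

The useful subgraph on states {s4, s6, s7} is acyclic, so L(A) is finite; the longest accepting path visits 3 useful states, giving maximum string length 2.
Counting accepting paths from s7 by length: 1 of length 0, 2 of length 2. Total 3.

3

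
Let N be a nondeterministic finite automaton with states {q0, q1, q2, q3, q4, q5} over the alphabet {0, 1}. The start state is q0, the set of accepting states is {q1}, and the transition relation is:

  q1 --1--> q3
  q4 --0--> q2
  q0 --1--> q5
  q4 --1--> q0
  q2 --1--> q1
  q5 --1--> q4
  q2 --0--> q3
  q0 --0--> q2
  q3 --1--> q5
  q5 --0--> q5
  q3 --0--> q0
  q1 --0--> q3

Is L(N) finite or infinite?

State q0 is reachable from the start and can reach an accepting state, and it lies on the cycle q0 → q2 → q1 → q3 → q0.
Traversing that cycle any number of times yields accepted strings of unbounded length, so the language is infinite.

infinite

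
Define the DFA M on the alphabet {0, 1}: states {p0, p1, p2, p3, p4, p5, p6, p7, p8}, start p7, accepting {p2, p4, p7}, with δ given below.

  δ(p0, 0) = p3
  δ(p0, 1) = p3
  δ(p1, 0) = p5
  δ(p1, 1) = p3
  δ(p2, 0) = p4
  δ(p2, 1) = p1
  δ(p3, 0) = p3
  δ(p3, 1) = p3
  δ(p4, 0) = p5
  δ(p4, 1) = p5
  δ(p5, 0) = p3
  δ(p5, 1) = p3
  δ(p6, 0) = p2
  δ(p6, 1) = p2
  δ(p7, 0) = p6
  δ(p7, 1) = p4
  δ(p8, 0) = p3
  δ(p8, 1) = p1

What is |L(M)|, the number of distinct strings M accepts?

6

The useful subgraph on states {p2, p4, p6, p7} is acyclic, so L(M) is finite; the longest accepting path visits 4 useful states, giving maximum string length 3.
Counting accepting paths from p7 by length: 1 of length 0, 1 of length 1, 2 of length 2, 2 of length 3. Total 6.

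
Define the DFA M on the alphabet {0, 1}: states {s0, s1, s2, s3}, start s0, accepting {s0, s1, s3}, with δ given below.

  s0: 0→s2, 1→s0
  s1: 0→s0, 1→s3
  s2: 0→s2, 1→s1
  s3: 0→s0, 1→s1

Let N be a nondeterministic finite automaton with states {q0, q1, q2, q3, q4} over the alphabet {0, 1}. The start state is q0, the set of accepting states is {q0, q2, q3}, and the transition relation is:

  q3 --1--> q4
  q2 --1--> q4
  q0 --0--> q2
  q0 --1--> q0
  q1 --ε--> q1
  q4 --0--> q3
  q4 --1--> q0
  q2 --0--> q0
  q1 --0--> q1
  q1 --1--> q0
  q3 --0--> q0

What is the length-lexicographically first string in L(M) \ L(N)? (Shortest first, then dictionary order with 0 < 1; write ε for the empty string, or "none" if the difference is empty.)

01

The string 01 is accepted by M but not by N.
No shorter string lies in the difference, and 01 is the lexicographically first length-2 string in L(M) \ L(N).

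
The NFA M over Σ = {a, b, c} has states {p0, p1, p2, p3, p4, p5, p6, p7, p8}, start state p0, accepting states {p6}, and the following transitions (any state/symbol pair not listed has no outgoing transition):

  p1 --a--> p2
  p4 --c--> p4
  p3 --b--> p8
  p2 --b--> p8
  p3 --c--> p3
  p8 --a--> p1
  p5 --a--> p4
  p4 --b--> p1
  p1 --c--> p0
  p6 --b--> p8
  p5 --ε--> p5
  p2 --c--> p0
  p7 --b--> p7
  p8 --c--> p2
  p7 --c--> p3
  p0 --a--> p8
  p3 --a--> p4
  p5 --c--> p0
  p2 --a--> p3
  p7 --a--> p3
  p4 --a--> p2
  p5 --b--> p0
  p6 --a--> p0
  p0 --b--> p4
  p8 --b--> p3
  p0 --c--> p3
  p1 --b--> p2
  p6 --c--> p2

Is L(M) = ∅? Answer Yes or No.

The states reachable from the start state are {p0, p1, p2, p3, p4, p8}.
None of the accepting states {p6} is reachable, so no string is accepted and L(M) = ∅.

Yes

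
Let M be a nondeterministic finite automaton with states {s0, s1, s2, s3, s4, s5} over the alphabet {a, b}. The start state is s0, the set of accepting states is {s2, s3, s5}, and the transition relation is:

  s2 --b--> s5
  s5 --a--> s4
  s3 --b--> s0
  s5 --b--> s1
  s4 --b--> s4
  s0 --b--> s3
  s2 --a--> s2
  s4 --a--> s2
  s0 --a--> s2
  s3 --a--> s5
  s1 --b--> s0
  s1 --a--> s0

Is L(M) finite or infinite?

infinite

State s2 is reachable from the start and can reach an accepting state, and it lies on the cycle s2 → s2.
Traversing that cycle any number of times yields accepted strings of unbounded length, so the language is infinite.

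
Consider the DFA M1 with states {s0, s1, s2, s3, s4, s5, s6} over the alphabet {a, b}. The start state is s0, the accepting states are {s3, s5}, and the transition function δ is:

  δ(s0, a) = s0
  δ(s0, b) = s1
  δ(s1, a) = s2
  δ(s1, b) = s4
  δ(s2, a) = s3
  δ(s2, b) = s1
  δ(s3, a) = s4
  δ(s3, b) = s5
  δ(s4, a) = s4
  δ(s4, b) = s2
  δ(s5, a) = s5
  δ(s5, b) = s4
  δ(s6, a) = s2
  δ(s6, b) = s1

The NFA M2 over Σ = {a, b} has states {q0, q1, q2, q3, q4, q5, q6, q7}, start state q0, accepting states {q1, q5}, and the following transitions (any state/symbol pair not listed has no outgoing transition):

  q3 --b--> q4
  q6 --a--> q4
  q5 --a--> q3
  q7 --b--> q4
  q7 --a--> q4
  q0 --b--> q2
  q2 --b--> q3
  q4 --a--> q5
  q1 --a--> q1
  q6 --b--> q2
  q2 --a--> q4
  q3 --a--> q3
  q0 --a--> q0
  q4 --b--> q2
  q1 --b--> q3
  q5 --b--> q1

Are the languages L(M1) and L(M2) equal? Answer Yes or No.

Exploring the product automaton M1 × M2 from the start pair (s0, q0), following both machines on each input symbol, reaches 6 state pairs: (s0, q0), (s1, q2), (s2, q4), (s4, q3), (s3, q5), (s5, q1).
M1 accepts in {s3, s5} and M2 accepts in {q1, q5}. In every reachable pair the two components are either both accepting — (s3, q5), (s5, q1) — or both non-accepting, so no string is accepted by exactly one of the machines: L(M1) \ L(M2) and L(M2) \ L(M1) are both empty.
Hence every string is accepted by M1 iff it is accepted by M2, and the two languages coincide.

Yes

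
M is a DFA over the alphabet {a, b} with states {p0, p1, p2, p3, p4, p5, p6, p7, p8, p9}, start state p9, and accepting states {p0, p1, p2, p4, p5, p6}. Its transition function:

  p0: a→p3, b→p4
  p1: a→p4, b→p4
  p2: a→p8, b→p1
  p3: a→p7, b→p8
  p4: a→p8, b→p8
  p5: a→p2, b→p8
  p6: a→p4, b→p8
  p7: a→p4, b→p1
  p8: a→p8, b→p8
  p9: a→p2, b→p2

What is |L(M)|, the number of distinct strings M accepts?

8

The useful subgraph on states {p1, p2, p4, p9} is acyclic, so L(M) is finite; the longest accepting path visits 4 useful states, giving maximum string length 3.
Counting accepting paths from p9 by length: 2 of length 1, 2 of length 2, 4 of length 3. Total 8.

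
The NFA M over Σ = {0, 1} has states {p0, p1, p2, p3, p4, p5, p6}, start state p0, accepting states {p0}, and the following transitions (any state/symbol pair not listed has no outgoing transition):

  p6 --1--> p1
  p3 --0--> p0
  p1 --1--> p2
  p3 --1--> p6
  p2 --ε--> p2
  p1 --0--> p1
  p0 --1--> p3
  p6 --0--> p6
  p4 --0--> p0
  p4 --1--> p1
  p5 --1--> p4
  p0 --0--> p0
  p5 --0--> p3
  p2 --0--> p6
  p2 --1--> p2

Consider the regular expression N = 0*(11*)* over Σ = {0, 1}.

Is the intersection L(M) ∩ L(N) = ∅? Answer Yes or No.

No

The empty string ε is accepted by both M and N.
Hence L(M) ∩ L(N) ≠ ∅.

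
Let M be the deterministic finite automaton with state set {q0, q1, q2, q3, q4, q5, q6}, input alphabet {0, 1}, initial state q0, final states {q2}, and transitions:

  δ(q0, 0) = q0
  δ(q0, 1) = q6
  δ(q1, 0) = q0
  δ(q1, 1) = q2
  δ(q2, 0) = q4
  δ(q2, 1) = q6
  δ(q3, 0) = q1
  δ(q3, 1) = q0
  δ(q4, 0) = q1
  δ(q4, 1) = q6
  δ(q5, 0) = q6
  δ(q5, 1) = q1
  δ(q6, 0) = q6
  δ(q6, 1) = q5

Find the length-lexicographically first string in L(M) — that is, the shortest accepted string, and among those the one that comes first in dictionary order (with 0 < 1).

A breadth-first search from q0 reaches an accepting state first via the path q0 → q6 → q5 → q1 → q2 on input 1111.
No string of length < 4 is accepted (BFS exhausts all shorter strings without reaching an accepting state), and 1111 is the lexicographically least accepting string of length 4.

1111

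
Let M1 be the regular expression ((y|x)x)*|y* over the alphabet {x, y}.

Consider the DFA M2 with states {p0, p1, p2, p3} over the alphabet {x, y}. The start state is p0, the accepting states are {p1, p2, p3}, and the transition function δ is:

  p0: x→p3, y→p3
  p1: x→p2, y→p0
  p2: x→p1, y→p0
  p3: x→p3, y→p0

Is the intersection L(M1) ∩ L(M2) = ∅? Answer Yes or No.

No

The string y is accepted by both M1 and M2.
Hence L(M1) ∩ L(M2) ≠ ∅.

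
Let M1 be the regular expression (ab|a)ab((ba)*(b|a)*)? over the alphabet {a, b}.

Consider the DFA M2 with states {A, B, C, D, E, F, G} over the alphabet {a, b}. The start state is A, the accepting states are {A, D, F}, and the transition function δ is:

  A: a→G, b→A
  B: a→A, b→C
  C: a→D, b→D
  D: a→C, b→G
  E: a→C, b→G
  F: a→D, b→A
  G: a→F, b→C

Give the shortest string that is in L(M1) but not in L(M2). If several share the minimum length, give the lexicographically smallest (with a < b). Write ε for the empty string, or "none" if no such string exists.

The string aaba is accepted by M1 but not by M2.
No shorter string lies in the difference, and aaba is the lexicographically first length-4 string in L(M1) \ L(M2).

aaba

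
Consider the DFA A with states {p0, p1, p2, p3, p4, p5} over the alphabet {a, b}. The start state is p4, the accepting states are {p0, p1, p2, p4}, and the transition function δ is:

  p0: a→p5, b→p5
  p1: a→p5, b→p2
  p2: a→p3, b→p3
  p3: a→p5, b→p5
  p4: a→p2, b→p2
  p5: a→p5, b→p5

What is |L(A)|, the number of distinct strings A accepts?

The useful subgraph on states {p2, p4} is acyclic, so L(A) is finite; the longest accepting path visits 2 useful states, giving maximum string length 1.
Counting accepting paths from p4 by length: 1 of length 0, 2 of length 1. Total 3.

3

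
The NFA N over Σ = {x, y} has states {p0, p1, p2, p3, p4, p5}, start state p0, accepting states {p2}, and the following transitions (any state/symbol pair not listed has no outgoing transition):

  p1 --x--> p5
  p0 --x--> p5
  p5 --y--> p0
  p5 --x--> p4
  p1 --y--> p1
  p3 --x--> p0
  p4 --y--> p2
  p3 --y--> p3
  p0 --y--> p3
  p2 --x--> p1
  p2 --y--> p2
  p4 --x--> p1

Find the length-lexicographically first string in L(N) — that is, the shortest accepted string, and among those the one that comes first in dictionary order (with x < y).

A breadth-first search from p0 reaches an accepting state first via the path p0 → p5 → p4 → p2 on input xxy.
No string of length < 3 is accepted (BFS exhausts all shorter strings without reaching an accepting state), and xxy is the lexicographically least accepting string of length 3.

xxy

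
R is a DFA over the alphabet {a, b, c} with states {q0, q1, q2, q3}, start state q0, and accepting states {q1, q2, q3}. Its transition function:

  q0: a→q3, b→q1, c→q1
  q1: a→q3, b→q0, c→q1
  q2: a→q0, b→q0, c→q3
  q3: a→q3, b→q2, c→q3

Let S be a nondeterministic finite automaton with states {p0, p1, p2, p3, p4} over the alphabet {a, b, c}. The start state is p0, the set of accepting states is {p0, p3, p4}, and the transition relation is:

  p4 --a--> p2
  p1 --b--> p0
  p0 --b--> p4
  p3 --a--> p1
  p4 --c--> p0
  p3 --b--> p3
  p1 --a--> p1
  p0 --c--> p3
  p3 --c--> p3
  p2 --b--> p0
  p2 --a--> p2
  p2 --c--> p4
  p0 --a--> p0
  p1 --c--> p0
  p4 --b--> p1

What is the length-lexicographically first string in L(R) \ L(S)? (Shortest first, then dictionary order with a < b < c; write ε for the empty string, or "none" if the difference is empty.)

ba

The string ba is accepted by R but not by S.
No shorter string lies in the difference, and ba is the lexicographically first length-2 string in L(R) \ L(S).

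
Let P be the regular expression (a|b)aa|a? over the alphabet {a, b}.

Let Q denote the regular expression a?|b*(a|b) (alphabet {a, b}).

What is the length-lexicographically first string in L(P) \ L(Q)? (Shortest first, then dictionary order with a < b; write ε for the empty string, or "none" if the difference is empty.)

aaa

The string aaa is accepted by P but not by Q.
No shorter string lies in the difference, and aaa is the lexicographically first length-3 string in L(P) \ L(Q).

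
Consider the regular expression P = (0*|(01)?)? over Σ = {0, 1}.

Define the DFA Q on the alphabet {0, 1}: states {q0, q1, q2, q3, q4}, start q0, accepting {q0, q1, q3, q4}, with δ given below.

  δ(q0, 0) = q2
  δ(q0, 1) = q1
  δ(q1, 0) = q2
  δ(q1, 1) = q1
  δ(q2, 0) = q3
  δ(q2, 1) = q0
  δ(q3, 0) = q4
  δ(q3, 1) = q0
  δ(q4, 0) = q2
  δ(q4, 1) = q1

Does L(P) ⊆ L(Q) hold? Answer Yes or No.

No

The string 0 is in L(P) but not in L(Q).
So L(P) ⊄ L(Q).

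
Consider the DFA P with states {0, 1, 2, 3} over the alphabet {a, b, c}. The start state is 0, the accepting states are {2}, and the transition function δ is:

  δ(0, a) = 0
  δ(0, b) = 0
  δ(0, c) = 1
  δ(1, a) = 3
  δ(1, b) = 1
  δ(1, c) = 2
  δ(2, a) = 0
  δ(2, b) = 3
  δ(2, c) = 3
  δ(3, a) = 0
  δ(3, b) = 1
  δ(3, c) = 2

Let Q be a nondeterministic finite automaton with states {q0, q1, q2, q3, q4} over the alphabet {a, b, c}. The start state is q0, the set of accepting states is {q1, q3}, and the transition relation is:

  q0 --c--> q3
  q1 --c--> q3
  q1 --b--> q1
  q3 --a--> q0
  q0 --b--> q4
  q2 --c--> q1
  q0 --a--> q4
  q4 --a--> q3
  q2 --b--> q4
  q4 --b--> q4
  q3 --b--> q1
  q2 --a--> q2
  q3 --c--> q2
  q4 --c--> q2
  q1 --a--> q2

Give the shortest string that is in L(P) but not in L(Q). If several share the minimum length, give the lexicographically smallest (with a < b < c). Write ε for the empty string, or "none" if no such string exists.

cc

The string cc is accepted by P but not by Q.
No shorter string lies in the difference, and cc is the lexicographically first length-2 string in L(P) \ L(Q).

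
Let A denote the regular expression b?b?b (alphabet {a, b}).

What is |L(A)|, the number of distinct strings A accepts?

The expression has no Kleene star, so L(A) is finite. Expanding the alternatives gives {b, bb, bbb}.
That is 1 of length 1, 1 of length 2, 1 of length 3: 3 strings in all.

3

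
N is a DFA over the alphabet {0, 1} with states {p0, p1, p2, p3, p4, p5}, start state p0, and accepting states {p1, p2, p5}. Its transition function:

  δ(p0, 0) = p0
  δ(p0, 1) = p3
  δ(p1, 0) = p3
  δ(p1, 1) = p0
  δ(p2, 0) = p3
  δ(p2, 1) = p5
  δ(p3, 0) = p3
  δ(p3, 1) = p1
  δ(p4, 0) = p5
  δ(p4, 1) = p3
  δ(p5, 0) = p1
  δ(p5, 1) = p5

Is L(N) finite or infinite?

State p0 is reachable from the start and can reach an accepting state, and it lies on the cycle p0 → p0.
Traversing that cycle any number of times yields accepted strings of unbounded length, so the language is infinite.

infinite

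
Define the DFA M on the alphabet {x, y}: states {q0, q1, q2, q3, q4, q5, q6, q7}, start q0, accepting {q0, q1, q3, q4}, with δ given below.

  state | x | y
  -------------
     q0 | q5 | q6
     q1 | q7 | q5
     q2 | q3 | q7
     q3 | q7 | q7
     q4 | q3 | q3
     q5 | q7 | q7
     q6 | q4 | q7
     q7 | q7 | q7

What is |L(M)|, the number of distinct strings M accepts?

4

The useful subgraph on states {q0, q3, q4, q6} is acyclic, so L(M) is finite; the longest accepting path visits 4 useful states, giving maximum string length 3.
Counting accepting paths from q0 by length: 1 of length 0, 1 of length 2, 2 of length 3. Total 4.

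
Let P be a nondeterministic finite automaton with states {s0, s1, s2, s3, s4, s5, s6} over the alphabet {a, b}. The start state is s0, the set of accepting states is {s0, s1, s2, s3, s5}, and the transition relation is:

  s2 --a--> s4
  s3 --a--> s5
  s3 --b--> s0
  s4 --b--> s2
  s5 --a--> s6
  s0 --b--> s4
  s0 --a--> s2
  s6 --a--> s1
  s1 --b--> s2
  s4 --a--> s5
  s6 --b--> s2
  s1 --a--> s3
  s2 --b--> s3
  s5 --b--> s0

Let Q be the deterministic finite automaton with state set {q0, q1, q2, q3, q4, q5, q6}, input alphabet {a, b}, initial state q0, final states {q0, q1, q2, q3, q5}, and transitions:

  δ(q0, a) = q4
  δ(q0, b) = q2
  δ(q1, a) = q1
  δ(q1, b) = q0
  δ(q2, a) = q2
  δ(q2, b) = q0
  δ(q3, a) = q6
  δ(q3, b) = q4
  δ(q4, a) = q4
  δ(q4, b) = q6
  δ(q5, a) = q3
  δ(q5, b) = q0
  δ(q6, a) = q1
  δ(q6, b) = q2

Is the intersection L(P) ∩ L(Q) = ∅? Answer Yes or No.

The empty string ε is accepted by both P and Q.
Hence L(P) ∩ L(Q) ≠ ∅.

No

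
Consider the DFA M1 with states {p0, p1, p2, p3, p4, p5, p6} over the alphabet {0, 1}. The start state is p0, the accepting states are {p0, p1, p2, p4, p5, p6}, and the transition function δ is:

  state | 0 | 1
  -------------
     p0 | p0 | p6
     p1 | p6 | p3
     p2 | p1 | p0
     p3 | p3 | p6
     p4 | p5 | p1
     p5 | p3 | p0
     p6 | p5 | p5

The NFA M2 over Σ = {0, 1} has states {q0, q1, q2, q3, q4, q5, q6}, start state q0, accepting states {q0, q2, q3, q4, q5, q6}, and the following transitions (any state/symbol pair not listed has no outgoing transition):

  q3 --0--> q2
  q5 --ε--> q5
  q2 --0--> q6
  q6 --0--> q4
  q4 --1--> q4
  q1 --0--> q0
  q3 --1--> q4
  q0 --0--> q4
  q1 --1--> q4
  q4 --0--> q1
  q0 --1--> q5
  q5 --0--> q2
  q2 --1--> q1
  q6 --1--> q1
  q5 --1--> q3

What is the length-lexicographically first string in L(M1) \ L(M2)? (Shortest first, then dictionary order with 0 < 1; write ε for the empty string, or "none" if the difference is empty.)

00

The string 00 is accepted by M1 but not by M2.
No shorter string lies in the difference, and 00 is the lexicographically first length-2 string in L(M1) \ L(M2).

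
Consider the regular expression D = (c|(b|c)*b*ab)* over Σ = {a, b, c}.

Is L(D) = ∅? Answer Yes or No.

The empty string ε matches the expression, so it belongs to L(D).
Since L(D) contains at least one string, it is not empty.

No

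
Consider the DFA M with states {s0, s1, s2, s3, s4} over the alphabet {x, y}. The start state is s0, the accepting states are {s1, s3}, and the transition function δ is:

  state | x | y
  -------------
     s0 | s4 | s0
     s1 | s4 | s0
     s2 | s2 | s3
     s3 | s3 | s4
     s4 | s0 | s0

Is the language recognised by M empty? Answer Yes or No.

Yes

The states reachable from the start state are {s0, s4}.
None of the accepting states {s1, s3} is reachable, so no string is accepted and L(M) = ∅.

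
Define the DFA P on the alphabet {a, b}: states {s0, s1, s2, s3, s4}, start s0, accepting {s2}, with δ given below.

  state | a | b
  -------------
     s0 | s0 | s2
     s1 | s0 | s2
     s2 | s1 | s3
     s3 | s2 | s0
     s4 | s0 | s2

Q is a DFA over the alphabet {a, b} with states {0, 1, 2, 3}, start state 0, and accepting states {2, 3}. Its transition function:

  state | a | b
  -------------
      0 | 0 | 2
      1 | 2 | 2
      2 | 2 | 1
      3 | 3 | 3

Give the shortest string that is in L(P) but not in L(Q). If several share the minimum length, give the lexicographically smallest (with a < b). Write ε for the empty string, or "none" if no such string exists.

The string bab is accepted by P but not by Q.
No shorter string lies in the difference, and bab is the lexicographically first length-3 string in L(P) \ L(Q).

bab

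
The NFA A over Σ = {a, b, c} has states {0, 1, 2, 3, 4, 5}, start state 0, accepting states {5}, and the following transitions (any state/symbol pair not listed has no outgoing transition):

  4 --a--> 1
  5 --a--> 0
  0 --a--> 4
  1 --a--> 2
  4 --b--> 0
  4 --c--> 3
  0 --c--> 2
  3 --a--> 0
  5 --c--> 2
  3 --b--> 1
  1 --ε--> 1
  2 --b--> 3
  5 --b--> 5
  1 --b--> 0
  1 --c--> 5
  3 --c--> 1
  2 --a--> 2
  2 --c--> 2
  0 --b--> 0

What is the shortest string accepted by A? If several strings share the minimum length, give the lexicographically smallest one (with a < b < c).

A breadth-first search from 0 reaches an accepting state first via the path 0 → 4 → 1 → 5 on input aac.
No string of length < 3 is accepted (BFS exhausts all shorter strings without reaching an accepting state), and aac is the lexicographically least accepting string of length 3.

aac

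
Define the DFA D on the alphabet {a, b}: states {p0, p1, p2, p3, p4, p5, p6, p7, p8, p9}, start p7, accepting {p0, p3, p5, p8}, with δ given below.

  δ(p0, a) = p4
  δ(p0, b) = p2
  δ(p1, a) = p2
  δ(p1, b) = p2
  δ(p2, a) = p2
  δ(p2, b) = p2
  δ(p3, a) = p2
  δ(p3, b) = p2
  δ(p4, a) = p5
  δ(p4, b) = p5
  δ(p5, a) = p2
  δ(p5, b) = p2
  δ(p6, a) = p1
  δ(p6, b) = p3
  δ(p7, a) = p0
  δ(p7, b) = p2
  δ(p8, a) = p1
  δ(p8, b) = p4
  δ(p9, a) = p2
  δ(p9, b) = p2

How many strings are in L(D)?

The useful subgraph on states {p0, p4, p5, p7} is acyclic, so L(D) is finite; the longest accepting path visits 4 useful states, giving maximum string length 3.
Counting accepting paths from p7 by length: 1 of length 1, 2 of length 3. Total 3.

3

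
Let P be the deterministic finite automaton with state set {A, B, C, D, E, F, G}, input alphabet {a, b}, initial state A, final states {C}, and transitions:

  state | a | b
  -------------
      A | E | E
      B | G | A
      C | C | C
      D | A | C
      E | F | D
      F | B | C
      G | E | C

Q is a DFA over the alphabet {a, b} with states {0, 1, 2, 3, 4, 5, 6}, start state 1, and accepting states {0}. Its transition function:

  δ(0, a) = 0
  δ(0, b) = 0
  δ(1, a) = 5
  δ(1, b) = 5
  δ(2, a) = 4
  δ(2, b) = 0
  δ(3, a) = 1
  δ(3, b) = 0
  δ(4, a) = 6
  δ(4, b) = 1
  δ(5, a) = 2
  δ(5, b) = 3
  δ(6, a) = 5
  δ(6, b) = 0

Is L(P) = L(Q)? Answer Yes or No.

Exploring the product automaton P × Q from the start pair (A, 1), following both machines on each input symbol, reaches 7 state pairs: (A, 1), (E, 5), (F, 2), (D, 3), (B, 4), (C, 0), (G, 6).
P accepts in {C} and Q accepts in {0}. In every reachable pair the two components are either both accepting — (C, 0) — or both non-accepting, so no string is accepted by exactly one of the machines: L(P) \ L(Q) and L(Q) \ L(P) are both empty.
Hence every string is accepted by P iff it is accepted by Q, and the two languages coincide.

Yes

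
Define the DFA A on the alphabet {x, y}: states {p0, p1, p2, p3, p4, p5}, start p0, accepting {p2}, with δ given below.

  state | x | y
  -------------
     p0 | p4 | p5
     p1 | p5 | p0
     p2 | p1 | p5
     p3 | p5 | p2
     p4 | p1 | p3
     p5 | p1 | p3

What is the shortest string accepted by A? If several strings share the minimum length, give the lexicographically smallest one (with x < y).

xyy

A breadth-first search from p0 reaches an accepting state first via the path p0 → p4 → p3 → p2 on input xyy.
No string of length < 3 is accepted (BFS exhausts all shorter strings without reaching an accepting state), and xyy is the lexicographically least accepting string of length 3.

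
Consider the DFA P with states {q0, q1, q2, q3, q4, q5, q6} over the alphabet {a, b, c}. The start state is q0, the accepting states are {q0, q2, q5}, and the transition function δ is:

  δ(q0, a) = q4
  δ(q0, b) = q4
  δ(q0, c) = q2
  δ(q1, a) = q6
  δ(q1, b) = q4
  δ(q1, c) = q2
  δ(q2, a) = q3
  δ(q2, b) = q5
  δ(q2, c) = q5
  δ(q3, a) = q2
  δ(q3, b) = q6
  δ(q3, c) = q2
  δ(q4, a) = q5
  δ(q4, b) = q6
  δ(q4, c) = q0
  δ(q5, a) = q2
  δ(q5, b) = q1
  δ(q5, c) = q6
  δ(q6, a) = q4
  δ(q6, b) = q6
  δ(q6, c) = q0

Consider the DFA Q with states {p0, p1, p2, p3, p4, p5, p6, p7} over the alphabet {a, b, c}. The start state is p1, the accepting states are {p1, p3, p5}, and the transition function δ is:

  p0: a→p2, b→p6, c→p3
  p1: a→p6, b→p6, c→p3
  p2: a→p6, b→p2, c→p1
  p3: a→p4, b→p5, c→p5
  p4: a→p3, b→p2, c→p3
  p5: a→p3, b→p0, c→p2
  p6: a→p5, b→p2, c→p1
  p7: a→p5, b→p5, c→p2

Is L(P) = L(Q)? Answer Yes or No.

Yes

Exploring the product automaton P × Q from the start pair (q0, p1), following both machines on each input symbol, reaches 7 state pairs: (q0, p1), (q4, p6), (q2, p3), (q5, p5), (q6, p2), (q3, p4), (q1, p0).
P accepts in {q0, q2, q5} and Q accepts in {p1, p3, p5}. In every reachable pair the two components are either both accepting — (q0, p1), (q2, p3), (q5, p5) — or both non-accepting, so no string is accepted by exactly one of the machines: L(P) \ L(Q) and L(Q) \ L(P) are both empty.
Hence every string is accepted by P iff it is accepted by Q, and the two languages coincide.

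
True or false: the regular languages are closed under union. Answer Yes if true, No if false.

Given DFAs for L₁ and L₂, run them in parallel: the product automaton on Q₁ × Q₂ that accepts when either component is accepting recognises L₁ ∪ L₂ (equivalently, R₁ | R₂ is a regular expression for it).
So the regular languages are closed under union.

Yes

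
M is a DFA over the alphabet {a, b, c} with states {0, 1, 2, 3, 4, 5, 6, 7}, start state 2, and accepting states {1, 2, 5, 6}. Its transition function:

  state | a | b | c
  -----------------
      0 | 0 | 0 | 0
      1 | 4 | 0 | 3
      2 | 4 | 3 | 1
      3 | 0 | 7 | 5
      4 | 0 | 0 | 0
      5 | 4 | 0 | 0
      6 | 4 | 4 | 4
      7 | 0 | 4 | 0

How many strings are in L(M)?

4

The useful subgraph on states {1, 2, 3, 5} is acyclic, so L(M) is finite; the longest accepting path visits 4 useful states, giving maximum string length 3.
Counting accepting paths from 2 by length: 1 of length 0, 1 of length 1, 1 of length 2, 1 of length 3. Total 4.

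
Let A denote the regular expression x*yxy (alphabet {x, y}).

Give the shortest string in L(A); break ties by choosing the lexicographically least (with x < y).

By inspection of the expression, no string of length less than 3 matches, and yxy is the lexicographically first match of length 3.

yxy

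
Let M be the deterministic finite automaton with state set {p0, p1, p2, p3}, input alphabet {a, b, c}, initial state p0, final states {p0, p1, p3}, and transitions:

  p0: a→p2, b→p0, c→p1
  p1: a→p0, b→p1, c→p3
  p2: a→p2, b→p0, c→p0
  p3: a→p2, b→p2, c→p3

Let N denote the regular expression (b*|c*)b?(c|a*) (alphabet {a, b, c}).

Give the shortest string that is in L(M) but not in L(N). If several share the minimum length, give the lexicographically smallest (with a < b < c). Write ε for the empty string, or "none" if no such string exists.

ab

The string ab is accepted by M but not by N.
No shorter string lies in the difference, and ab is the lexicographically first length-2 string in L(M) \ L(N).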